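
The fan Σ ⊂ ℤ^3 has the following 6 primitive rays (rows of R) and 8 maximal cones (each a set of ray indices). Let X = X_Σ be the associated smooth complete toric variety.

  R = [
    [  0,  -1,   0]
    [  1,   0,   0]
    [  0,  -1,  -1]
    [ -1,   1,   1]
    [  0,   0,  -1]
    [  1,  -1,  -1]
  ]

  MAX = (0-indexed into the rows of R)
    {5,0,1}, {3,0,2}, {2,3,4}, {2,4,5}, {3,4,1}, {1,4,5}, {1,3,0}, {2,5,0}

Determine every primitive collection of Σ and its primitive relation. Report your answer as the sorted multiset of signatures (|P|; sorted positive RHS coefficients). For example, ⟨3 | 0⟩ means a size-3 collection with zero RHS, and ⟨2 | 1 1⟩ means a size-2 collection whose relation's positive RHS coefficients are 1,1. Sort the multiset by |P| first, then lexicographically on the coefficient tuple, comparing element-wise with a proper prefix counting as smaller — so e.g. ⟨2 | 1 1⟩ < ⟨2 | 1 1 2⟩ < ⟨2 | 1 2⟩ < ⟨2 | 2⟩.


The 3 primitive collections of Σ (r=6, n=3):

  • {3,5}:  v_{3} + v_{5} = 0  →  sig = ⟨2 | 0⟩
  • {0,4}:  v_{0} + v_{4} = v_{2}  →  sig = ⟨2 | 1⟩
  • {1,2}:  v_{1} + v_{2} = v_{5}  →  sig = ⟨2 | 1⟩

Hence PRS(X_Σ) =
    ⟨2 | 0⟩
    ⟨2 | 1⟩
    ⟨2 | 1⟩


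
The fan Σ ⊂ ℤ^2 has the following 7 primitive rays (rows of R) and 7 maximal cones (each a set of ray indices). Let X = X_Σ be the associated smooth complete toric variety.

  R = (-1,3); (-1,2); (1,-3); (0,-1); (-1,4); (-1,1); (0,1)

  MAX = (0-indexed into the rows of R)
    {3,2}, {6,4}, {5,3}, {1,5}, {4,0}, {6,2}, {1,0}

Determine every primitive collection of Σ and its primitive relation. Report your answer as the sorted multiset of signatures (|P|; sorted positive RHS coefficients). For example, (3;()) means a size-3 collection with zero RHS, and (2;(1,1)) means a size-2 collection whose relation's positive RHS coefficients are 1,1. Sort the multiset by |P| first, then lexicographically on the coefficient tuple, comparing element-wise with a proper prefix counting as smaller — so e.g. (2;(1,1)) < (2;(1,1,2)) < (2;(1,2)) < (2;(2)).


|primitive collections| = 14. Relations:

  P={0,2}:  v_{0} + v_{2} = 0  so sig = (2;())
  P={3,6}:  v_{3} + v_{6} = 0  so sig = (2;())
  P={0,3}:  v_{0} + v_{3} = v_{1}  so sig = (2;(1))
  P={0,6}:  v_{0} + v_{6} = v_{4}  so sig = (2;(1))
  P={1,2}:  v_{1} + v_{2} = v_{3}  so sig = (2;(1))
  P={1,3}:  v_{1} + v_{3} = v_{5}  so sig = (2;(1))
  P={1,6}:  v_{1} + v_{6} = v_{0}  so sig = (2;(1))
  P={2,4}:  v_{2} + v_{4} = v_{6}  so sig = (2;(1))
  P={3,4}:  v_{3} + v_{4} = v_{0}  so sig = (2;(1))
  P={5,6}:  v_{5} + v_{6} = v_{1}  so sig = (2;(1))
  P={4,5}:  v_{4} + v_{5} = v_{0} + v_{1}  so sig = (2;(1,1))
  P={0,5}:  v_{0} + v_{5} = 2·v_{1}  so sig = (2;(2))
  P={1,4}:  v_{1} + v_{4} = 2·v_{0}  so sig = (2;(2))
  P={2,5}:  v_{2} + v_{5} = 2·v_{3}  so sig = (2;(2))

so the primitive-relation signature multiset is
    |P|=2: 14 collections, coeffs (), (), (1), (1), (1), (1), (1), (1), (1), (1), (1,1), (2), (2), (2)


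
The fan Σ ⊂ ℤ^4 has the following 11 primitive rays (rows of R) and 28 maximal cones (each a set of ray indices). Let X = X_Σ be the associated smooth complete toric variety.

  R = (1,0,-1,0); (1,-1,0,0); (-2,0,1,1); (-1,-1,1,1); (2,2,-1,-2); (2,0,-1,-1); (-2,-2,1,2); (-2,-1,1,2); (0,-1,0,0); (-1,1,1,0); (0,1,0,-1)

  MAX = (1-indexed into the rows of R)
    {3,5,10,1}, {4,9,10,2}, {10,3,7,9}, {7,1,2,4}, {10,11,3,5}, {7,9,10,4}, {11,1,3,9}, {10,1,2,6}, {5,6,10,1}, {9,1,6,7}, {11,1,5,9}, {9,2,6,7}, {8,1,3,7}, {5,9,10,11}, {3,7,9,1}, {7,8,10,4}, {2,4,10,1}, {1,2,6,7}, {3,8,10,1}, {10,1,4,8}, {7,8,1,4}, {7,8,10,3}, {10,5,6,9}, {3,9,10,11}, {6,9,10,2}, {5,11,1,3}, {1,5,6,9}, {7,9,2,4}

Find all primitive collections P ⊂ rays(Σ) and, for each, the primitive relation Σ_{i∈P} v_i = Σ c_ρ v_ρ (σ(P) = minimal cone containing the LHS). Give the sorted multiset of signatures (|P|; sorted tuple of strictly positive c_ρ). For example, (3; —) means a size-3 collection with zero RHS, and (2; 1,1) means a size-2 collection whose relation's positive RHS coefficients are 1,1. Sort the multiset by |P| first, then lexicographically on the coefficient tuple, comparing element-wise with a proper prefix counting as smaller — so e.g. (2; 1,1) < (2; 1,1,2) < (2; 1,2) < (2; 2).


Σ has 24 primitive collections:

  • {3,6}:  v_{3} + v_{6} = 0 — sig = (2; —)
  • {5,7}:  v_{5} + v_{7} = 0 — sig = (2; —)
  • {2,3}:  v_{2} + v_{3} = v_{4} — sig = (2; 1)
  • {4,6}:  v_{4} + v_{6} = v_{2} — sig = (2; 1)
  • {8,9}:  v_{8} + v_{9} = v_{7} — sig = (2; 1)
  • {8,11}:  v_{8} + v_{11} = v_{3} — sig = (2; 1)
  • {3,4}:  v_{3} + v_{4} = v_{7} + v_{10} — sig = (2; 1,1)
  • {4,5}:  v_{4} + v_{5} = v_{6} + v_{10} — sig = (2; 1,1)
  • {4,11}:  v_{4} + v_{11} = v_{9} + v_{10} — sig = (2; 1,1)
  • {5,8}:  v_{5} + v_{8} = v_{1} + v_{10} — sig = (2; 1,1)
  • {6,8}:  v_{6} + v_{8} = v_{1} + v_{4} — sig = (2; 1,1)
  • {6,11}:  v_{6} + v_{11} = v_{5} + v_{9} — sig = (2; 1,1)
  • {7,11}:  v_{7} + v_{11} = v_{3} + v_{9} — sig = (2; 1,1)
  • {2,11}:  v_{2} + v_{11} = v_{6} + v_{9} + v_{10} — sig = (2; 1,1,1)
  • {2,5}:  v_{2} + v_{5} = 2·v_{6} + v_{10} — sig = (2; 1,2)
  • {2,8}:  v_{2} + v_{8} = v_{1} + 2·v_{4} — sig = (2; 1,2)
  • {1,9,10}:  v_{1} + v_{9} + v_{10} = 0 — sig = (3; —)
  • {1,7,10}:  v_{1} + v_{7} + v_{10} = v_{8} — sig = (3; 1)
  • {3,5,9}:  v_{3} + v_{5} + v_{9} = v_{11} — sig = (3; 1)
  • {6,7,10}:  v_{6} + v_{7} + v_{10} = v_{4} — sig = (3; 1)
  • {1,4,9}:  v_{1} + v_{4} + v_{9} = v_{6} + v_{7} — sig = (3; 1,1)
  • {1,10,11}:  v_{1} + v_{10} + v_{11} = v_{3} + v_{5} — sig = (3; 1,1)
  • {1,2,9}:  v_{1} + v_{2} + v_{9} = 2·v_{6} + v_{7} — sig = (3; 1,2)
  • {2,7,10}:  v_{2} + v_{7} + v_{10} = 2·v_{4} — sig = (3; 2)

Hence PRS(X_Σ) =
[(2; —), (2; —), (2; 1), (2; 1), (2; 1), (2; 1), (2; 1,1), (2; 1,1), (2; 1,1), (2; 1,1), (2; 1,1), (2; 1,1), (2; 1,1), (2; 1,1,1), (2; 1,2), (2; 1,2), (3; —), (3; 1), (3; 1), (3; 1), (3; 1,1), (3; 1,1), (3; 1,2), (3; 2)]


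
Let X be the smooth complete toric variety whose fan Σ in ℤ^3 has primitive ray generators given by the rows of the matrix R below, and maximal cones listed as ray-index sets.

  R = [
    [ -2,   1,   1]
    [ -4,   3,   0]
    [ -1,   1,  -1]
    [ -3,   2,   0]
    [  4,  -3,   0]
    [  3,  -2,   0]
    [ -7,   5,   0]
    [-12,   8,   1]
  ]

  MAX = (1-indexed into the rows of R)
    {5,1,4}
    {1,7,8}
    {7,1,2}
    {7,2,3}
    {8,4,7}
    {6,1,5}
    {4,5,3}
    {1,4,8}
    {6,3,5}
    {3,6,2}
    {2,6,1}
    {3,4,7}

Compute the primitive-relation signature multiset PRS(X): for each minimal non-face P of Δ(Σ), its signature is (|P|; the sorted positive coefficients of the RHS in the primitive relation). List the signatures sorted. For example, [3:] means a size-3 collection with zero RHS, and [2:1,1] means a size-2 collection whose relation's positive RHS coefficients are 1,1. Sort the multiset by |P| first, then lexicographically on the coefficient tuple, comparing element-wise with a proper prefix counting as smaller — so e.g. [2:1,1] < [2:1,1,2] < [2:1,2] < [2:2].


Δ(Σ) — 8 vertices, 11 min non-faces:

  P={2,5}:  v_{2} + v_{5} = 0 ; sig = [2:]
  P={4,6}:  v_{4} + v_{6} = 0 ; sig = [2:]
  P={1,3}:  v_{1} + v_{3} = v_{4} ; sig = [2:1]
  P={2,4}:  v_{2} + v_{4} = v_{7} ; sig = [2:1]
  P={5,7}:  v_{5} + v_{7} = v_{4} ; sig = [2:1]
  P={6,7}:  v_{6} + v_{7} = v_{2} ; sig = [2:1]
  P={6,8}:  v_{6} + v_{8} = v_{1} + v_{7} ; sig = [2:1,1]
  P={2,8}:  v_{2} + v_{8} = v_{1} + 2·v_{7} ; sig = [2:1,2]
  P={3,8}:  v_{3} + v_{8} = 2·v_{4} + v_{7} ; sig = [2:1,2]
  P={5,8}:  v_{5} + v_{8} = v_{1} + 2·v_{4} ; sig = [2:1,2]
  P={1,4,7}:  v_{1} + v_{4} + v_{7} = v_{8} ; sig = [3:1]

so the primitive-relation signature multiset is
{ [2:] ×2,  [2:1] ×4,  [2:1,1],  [2:1,2] ×3,  [3:1] }


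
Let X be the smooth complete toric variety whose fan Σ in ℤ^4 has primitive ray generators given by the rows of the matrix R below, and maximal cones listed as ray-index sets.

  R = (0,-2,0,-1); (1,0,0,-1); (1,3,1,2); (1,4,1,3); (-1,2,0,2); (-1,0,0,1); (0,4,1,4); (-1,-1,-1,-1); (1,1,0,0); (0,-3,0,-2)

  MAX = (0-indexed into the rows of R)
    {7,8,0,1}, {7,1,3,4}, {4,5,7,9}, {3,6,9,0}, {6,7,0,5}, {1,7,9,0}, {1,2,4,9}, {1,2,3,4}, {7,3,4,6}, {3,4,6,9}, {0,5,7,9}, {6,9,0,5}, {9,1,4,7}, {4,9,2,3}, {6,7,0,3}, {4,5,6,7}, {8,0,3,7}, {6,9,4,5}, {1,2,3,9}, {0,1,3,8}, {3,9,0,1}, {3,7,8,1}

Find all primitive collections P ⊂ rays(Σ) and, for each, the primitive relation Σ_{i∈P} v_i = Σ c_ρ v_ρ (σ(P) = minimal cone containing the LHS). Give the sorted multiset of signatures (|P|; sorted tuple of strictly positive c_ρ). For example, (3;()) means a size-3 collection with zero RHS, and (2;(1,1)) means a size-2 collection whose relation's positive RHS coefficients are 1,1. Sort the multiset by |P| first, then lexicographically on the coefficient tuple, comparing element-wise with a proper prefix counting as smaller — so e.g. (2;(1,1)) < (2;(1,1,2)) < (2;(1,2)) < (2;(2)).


Minimal non-faces — 17 found among 10 rays, 22 max cones:

  P = {1,5}:  v_{1} + v_{5} = 0  ⟹  sig = (2;())
  P = {0,4}:  v_{0} + v_{4} = v_{5}  ⟹  sig = (2;(1))
  P = {1,6}:  v_{1} + v_{6} = v_{3}  ⟹  sig = (2;(1))
  P = {3,5}:  v_{3} + v_{5} = v_{6}  ⟹  sig = (2;(1))
  P = {0,2}:  v_{0} + v_{2} = v_{3} + v_{9}  ⟹  sig = (2;(1,1))
  P = {2,7}:  v_{2} + v_{7} = v_{1} + v_{4}  ⟹  sig = (2;(1,1))
  P = {2,8}:  v_{2} + v_{8} = v_{1} + v_{3}  ⟹  sig = (2;(1,1))
  P = {4,8}:  v_{4} + v_{8} = v_{3} + v_{7}  ⟹  sig = (2;(1,1))
  P = {8,9}:  v_{8} + v_{9} = v_{0} + v_{1}  ⟹  sig = (2;(1,1))
  P = {2,5}:  v_{2} + v_{5} = v_{3} + v_{4} + v_{9}  ⟹  sig = (2;(1,1,1))
  P = {5,8}:  v_{5} + v_{8} = v_{0} + v_{3} + v_{7}  ⟹  sig = (2;(1,1,1))
  P = {2,6}:  v_{2} + v_{6} = 2·v_{3} + v_{4} + v_{9}  ⟹  sig = (2;(1,1,2))
  P = {6,8}:  v_{6} + v_{8} = v_{0} + 2·v_{3} + v_{7}  ⟹  sig = (2;(1,1,2))
  P = {3,7,9}:  v_{3} + v_{7} + v_{9} = 0  ⟹  sig = (3;())
  P = {6,7,9}:  v_{6} + v_{7} + v_{9} = v_{5}  ⟹  sig = (3;(1))
  P = {0,1,3,7}:  v_{0} + v_{1} + v_{3} + v_{7} = v_{8}  ⟹  sig = (4;(1))
  P = {1,3,4,9}:  v_{1} + v_{3} + v_{4} + v_{9} = v_{2}  ⟹  sig = (4;(1))

Sorted signature multiset PRS(X):
{ (2;()),  (2;(1)) ×3,  (2;(1,1)) ×5,  (2;(1,1,1)) ×2,  (2;(1,1,2)) ×2,  (3;()),  (3;(1)),  (4;(1)) ×2 }


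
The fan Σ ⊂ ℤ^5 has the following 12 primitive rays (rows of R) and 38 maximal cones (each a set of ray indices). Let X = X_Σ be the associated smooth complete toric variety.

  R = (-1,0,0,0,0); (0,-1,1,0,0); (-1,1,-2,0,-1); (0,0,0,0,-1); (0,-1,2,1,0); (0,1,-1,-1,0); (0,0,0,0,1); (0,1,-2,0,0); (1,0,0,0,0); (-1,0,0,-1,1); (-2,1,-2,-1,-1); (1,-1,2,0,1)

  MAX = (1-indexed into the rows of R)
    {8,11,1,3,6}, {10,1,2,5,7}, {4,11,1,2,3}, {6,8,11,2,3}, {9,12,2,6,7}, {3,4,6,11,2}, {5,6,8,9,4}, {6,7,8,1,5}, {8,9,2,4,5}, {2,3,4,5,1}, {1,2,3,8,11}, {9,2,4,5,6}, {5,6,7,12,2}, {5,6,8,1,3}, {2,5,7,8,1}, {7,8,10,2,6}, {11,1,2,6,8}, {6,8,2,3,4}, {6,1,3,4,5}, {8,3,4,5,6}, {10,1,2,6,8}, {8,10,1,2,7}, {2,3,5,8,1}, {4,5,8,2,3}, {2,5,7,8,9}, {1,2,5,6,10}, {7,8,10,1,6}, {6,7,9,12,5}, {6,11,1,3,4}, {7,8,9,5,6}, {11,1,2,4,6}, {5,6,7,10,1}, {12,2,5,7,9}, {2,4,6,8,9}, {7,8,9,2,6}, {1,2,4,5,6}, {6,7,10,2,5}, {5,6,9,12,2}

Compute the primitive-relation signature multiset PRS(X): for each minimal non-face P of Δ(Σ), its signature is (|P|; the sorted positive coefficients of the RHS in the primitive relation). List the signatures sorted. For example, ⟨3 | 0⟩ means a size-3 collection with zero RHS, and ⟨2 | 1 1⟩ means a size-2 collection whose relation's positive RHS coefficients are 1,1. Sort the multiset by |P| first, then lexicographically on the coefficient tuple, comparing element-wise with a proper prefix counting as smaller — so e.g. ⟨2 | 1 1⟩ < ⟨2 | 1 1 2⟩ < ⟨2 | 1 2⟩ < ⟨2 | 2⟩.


Minimal non-faces — 25 found among 12 rays, 38 max cones:

  • {1,9}:  v_{1} + v_{9} = 0 — sig = ⟨2 | 0⟩
  • {3,12}:  v_{3} + v_{12} = 0 — sig = ⟨2 | 0⟩
  • {4,7}:  v_{4} + v_{7} = 0 — sig = ⟨2 | 0⟩
  • {3,7}:  v_{3} + v_{7} = v_{1} + v_{8} — sig = ⟨2 | 1 1⟩
  • {3,9}:  v_{3} + v_{9} = v_{4} + v_{8} — sig = ⟨2 | 1 1⟩
  • {8,12}:  v_{8} + v_{12} = v_{7} + v_{9} — sig = ⟨2 | 1 1⟩
  • {4,10}:  v_{4} + v_{10} = v_{1} + v_{2} + v_{6} — sig = ⟨2 | 1 1 1⟩
  • {9,10}:  v_{9} + v_{10} = v_{2} + v_{6} + v_{7} — sig = ⟨2 | 1 1 1⟩
  • {9,11}:  v_{9} + v_{11} = v_{2} + v_{3} + v_{6} — sig = ⟨2 | 1 1 1⟩
  • {11,12}:  v_{11} + v_{12} = v_{1} + v_{2} + v_{6} — sig = ⟨2 | 1 1 1⟩
  • {1,12}:  v_{1} + v_{12} = v_{2} + v_{5} + v_{6} + v_{7} — sig = ⟨2 | 1 1 1 1⟩
  • {4,12}:  v_{4} + v_{12} = v_{2} + v_{5} + v_{6} + v_{9} — sig = ⟨2 | 1 1 1 1⟩
  • {3,10}:  v_{3} + v_{10} = 2·v_{1} + v_{2} + v_{6} + v_{8} — sig = ⟨2 | 1 1 1 2⟩
  • {7,11}:  v_{7} + v_{11} = 2·v_{1} + v_{2} + v_{6} + v_{8} — sig = ⟨2 | 1 1 1 2⟩
  • {5,11}:  v_{5} + v_{11} = 2·v_{1} + v_{4} — sig = ⟨2 | 1 2⟩
  • {10,12}:  v_{10} + v_{12} = 2·v_{2} + v_{5} + 2·v_{6} + 2·v_{7} — sig = ⟨2 | 1 2 2 2⟩
  • {10,11}:  v_{10} + v_{11} = 3·v_{1} + 2·v_{2} + 2·v_{6} + v_{8} — sig = ⟨2 | 1 2 2 3⟩
  • {1,4,8}:  v_{1} + v_{4} + v_{8} = v_{3} — sig = ⟨3 | 1⟩
  • {5,8,10}:  v_{5} + v_{8} + v_{10} = v_{1} + v_{7} — sig = ⟨3 | 1 1⟩
  • {4,8,11}:  v_{4} + v_{8} + v_{11} = v_{2} + 2·v_{3} + v_{6} — sig = ⟨3 | 1 1 2⟩
  • {2,5,6,8}:  v_{2} + v_{5} + v_{6} + v_{8} = 0 — sig = ⟨4 | 0⟩
  • {1,2,3,6}:  v_{1} + v_{2} + v_{3} + v_{6} = v_{11} — sig = ⟨4 | 1⟩
  • {1,2,6,7}:  v_{1} + v_{2} + v_{6} + v_{7} = v_{10} — sig = ⟨4 | 1⟩
  • {2,3,5,6}:  v_{2} + v_{3} + v_{5} + v_{6} = v_{1} + v_{4} — sig = ⟨4 | 1 1⟩
  • {2,5,6,7,9}:  v_{2} + v_{5} + v_{6} + v_{7} + v_{9} = v_{12} — sig = ⟨5 | 1⟩

so the primitive-relation signature multiset is
[⟨2 | 0⟩, ⟨2 | 0⟩, ⟨2 | 0⟩, ⟨2 | 1 1⟩, ⟨2 | 1 1⟩, ⟨2 | 1 1⟩, ⟨2 | 1 1 1⟩, ⟨2 | 1 1 1⟩, ⟨2 | 1 1 1⟩, ⟨2 | 1 1 1⟩, ⟨2 | 1 1 1 1⟩, ⟨2 | 1 1 1 1⟩, ⟨2 | 1 1 1 2⟩, ⟨2 | 1 1 1 2⟩, ⟨2 | 1 2⟩, ⟨2 | 1 2 2 2⟩, ⟨2 | 1 2 2 3⟩, ⟨3 | 1⟩, ⟨3 | 1 1⟩, ⟨3 | 1 1 2⟩, ⟨4 | 0⟩, ⟨4 | 1⟩, ⟨4 | 1⟩, ⟨4 | 1 1⟩, ⟨5 | 1⟩]


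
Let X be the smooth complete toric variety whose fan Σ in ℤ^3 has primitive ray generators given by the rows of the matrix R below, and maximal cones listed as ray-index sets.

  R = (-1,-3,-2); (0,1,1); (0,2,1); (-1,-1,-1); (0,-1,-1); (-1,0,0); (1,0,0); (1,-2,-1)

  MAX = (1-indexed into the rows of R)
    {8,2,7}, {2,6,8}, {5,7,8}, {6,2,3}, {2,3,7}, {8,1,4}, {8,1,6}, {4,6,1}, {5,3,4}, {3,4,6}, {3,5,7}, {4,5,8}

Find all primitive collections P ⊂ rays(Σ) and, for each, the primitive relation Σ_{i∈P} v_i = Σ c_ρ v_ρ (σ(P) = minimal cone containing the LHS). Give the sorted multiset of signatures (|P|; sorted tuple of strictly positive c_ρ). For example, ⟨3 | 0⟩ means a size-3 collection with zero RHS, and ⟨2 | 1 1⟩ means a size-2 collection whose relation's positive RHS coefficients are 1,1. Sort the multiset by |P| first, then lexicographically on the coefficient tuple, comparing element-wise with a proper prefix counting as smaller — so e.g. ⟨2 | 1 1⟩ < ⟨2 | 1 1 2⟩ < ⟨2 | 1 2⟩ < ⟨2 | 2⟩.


Primitive collections (11):

  P={2,5}:  v_{2} + v_{5} = 0 — sig = ⟨2 | 0⟩
  P={6,7}:  v_{6} + v_{7} = 0 — sig = ⟨2 | 0⟩
  P={1,3}:  v_{1} + v_{3} = v_{4} — sig = ⟨2 | 1⟩
  P={2,4}:  v_{2} + v_{4} = v_{6} — sig = ⟨2 | 1⟩
  P={3,8}:  v_{3} + v_{8} = v_{7} — sig = ⟨2 | 1⟩
  P={4,7}:  v_{4} + v_{7} = v_{5} — sig = ⟨2 | 1⟩
  P={5,6}:  v_{5} + v_{6} = v_{4} — sig = ⟨2 | 1⟩
  P={1,7}:  v_{1} + v_{7} = v_{4} + v_{8} — sig = ⟨2 | 1 1⟩
  P={1,2}:  v_{1} + v_{2} = 2·v_{6} + v_{8} — sig = ⟨2 | 1 2⟩
  P={1,5}:  v_{1} + v_{5} = 2·v_{4} + v_{8} — sig = ⟨2 | 1 2⟩
  P={4,6,8}:  v_{4} + v_{6} + v_{8} = v_{1} — sig = ⟨3 | 1⟩

Hence PRS(X_Σ) =
{ ⟨2 | 0⟩ ×2,  ⟨2 | 1⟩ ×5,  ⟨2 | 1 1⟩,  ⟨2 | 1 2⟩ ×2,  ⟨3 | 1⟩ }


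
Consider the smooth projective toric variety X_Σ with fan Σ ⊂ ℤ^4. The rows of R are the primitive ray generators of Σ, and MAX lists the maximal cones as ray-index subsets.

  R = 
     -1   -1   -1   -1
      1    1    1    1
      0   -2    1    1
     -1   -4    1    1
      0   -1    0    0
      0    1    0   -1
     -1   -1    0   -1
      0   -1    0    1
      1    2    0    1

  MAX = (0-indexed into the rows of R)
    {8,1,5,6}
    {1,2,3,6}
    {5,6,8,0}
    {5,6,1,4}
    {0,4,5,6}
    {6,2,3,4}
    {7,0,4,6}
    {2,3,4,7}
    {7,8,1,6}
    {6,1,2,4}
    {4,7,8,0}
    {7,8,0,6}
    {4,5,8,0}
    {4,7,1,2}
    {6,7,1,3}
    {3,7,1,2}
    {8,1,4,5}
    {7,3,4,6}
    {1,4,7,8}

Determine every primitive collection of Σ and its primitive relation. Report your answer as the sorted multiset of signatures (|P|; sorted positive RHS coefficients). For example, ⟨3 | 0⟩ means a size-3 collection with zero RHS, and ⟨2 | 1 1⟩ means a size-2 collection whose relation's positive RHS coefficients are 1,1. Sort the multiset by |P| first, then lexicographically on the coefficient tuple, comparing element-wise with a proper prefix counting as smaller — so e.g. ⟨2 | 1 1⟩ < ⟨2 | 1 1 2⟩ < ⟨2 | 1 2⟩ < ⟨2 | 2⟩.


Minimal non-faces — 12 found among 9 rays, 19 max cones:

  {0,1}:  v_{0} + v_{1} = 0 ; sig = ⟨2 | 0⟩
  {5,7}:  v_{5} + v_{7} = 0 ; sig = ⟨2 | 0⟩
  {2,8}:  v_{2} + v_{8} = v_{1} + v_{7} ; sig = ⟨2 | 1 1⟩
  {3,5}:  v_{3} + v_{5} = v_{2} + v_{6} ; sig = ⟨2 | 1 1⟩
  {0,2}:  v_{0} + v_{2} = v_{4} + v_{6} + v_{7} ; sig = ⟨2 | 1 1 1⟩
  {2,5}:  v_{2} + v_{5} = v_{1} + v_{4} + v_{6} ; sig = ⟨2 | 1 1 1⟩
  {3,8}:  v_{3} + v_{8} = v_{1} + v_{6} + 2·v_{7} ; sig = ⟨2 | 1 1 2⟩
  {0,3}:  v_{0} + v_{3} = v_{4} + 2·v_{6} + 2·v_{7} ; sig = ⟨2 | 1 2 2⟩
  {4,6,8}:  v_{4} + v_{6} + v_{8} = 0 ; sig = ⟨3 | 0⟩
  {2,6,7}:  v_{2} + v_{6} + v_{7} = v_{3} ; sig = ⟨3 | 1⟩
  {1,3,4}:  v_{1} + v_{3} + v_{4} = 2·v_{2} ; sig = ⟨3 | 2⟩
  {1,4,6,7}:  v_{1} + v_{4} + v_{6} + v_{7} = v_{2} ; sig = ⟨4 | 1⟩

so the primitive-relation signature multiset is
[⟨2 | 0⟩, ⟨2 | 0⟩, ⟨2 | 1 1⟩, ⟨2 | 1 1⟩, ⟨2 | 1 1 1⟩, ⟨2 | 1 1 1⟩, ⟨2 | 1 1 2⟩, ⟨2 | 1 2 2⟩, ⟨3 | 0⟩, ⟨3 | 1⟩, ⟨3 | 2⟩, ⟨4 | 1⟩]


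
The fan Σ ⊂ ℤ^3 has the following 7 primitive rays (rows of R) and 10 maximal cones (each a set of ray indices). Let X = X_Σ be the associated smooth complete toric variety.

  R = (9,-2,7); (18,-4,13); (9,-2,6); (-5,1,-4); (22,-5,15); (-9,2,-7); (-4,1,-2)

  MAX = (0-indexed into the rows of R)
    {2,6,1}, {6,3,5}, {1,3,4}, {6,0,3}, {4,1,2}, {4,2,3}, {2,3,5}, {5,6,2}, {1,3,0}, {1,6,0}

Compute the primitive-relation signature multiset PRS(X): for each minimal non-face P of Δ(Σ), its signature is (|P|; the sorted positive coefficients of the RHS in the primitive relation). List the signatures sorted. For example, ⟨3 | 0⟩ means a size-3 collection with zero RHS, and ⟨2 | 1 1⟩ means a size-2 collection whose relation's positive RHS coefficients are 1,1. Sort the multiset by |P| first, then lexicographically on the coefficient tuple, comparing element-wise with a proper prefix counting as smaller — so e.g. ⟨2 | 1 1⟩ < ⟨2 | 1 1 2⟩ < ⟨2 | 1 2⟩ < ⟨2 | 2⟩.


|primitive collections| = 9. Relations:

  {0,5}:  v_{0} + v_{5} = 0  ⟹  sig = ⟨2 | 0⟩
  {0,2}:  v_{0} + v_{2} = v_{1}  ⟹  sig = ⟨2 | 1⟩
  {1,5}:  v_{1} + v_{5} = v_{2}  ⟹  sig = ⟨2 | 1⟩
  {4,6}:  v_{4} + v_{6} = v_{1}  ⟹  sig = ⟨2 | 1⟩
  {0,4}:  v_{0} + v_{4} = 2·v_{1} + v_{3}  ⟹  sig = ⟨2 | 1 2⟩
  {4,5}:  v_{4} + v_{5} = 2·v_{2} + v_{3}  ⟹  sig = ⟨2 | 1 2⟩
  {2,3,6}:  v_{2} + v_{3} + v_{6} = 0  ⟹  sig = ⟨3 | 0⟩
  {1,2,3}:  v_{1} + v_{2} + v_{3} = v_{4}  ⟹  sig = ⟨3 | 1⟩
  {1,3,6}:  v_{1} + v_{3} + v_{6} = v_{0}  ⟹  sig = ⟨3 | 1⟩

so the primitive-relation signature multiset is
    ⟨2 | 0⟩
    ⟨2 | 1⟩
    ⟨2 | 1⟩
    ⟨2 | 1⟩
    ⟨2 | 1 2⟩
    ⟨2 | 1 2⟩
    ⟨3 | 0⟩
    ⟨3 | 1⟩
    ⟨3 | 1⟩


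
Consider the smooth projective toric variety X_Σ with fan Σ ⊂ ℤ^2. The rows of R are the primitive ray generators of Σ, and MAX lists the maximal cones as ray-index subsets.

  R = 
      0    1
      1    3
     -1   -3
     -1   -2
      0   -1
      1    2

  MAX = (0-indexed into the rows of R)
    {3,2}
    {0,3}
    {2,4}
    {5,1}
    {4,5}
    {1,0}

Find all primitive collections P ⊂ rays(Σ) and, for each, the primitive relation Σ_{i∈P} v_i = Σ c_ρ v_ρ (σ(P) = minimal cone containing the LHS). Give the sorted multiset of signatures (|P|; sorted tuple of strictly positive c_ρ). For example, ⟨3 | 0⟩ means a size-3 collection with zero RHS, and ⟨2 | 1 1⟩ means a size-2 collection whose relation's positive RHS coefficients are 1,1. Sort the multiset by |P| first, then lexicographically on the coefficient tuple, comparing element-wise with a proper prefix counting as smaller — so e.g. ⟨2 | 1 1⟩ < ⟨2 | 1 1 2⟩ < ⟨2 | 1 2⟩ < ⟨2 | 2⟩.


9 minimal non-faces of Δ(Σ) (on 6 rays):

  • {0,4}:  v_{0} + v_{4} = 0  so sig = ⟨2 | 0⟩
  • {1,2}:  v_{1} + v_{2} = 0  so sig = ⟨2 | 0⟩
  • {3,5}:  v_{3} + v_{5} = 0  so sig = ⟨2 | 0⟩
  • {0,2}:  v_{0} + v_{2} = v_{3}  so sig = ⟨2 | 1⟩
  • {0,5}:  v_{0} + v_{5} = v_{1}  so sig = ⟨2 | 1⟩
  • {1,3}:  v_{1} + v_{3} = v_{0}  so sig = ⟨2 | 1⟩
  • {1,4}:  v_{1} + v_{4} = v_{5}  so sig = ⟨2 | 1⟩
  • {2,5}:  v_{2} + v_{5} = v_{4}  so sig = ⟨2 | 1⟩
  • {3,4}:  v_{3} + v_{4} = v_{2}  so sig = ⟨2 | 1⟩

Hence PRS(X_Σ) =
    |P|=2: 9 collections, coeffs (), (), (), (1), (1), (1), (1), (1), (1)


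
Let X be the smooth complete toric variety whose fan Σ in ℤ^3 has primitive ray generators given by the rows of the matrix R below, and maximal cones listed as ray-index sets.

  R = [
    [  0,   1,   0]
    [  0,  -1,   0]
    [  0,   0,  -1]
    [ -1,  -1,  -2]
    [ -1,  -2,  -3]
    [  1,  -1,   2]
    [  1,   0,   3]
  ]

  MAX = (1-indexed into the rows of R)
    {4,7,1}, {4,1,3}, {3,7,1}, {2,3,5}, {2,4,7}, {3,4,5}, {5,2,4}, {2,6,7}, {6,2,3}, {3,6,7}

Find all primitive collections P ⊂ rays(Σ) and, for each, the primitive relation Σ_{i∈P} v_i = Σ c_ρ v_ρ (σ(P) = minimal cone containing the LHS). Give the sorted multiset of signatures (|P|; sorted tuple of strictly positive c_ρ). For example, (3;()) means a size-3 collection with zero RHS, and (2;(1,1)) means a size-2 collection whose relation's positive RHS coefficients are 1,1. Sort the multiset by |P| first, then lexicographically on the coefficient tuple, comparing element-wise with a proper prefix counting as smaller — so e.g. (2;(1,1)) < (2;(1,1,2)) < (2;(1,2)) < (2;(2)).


Δ(Σ) — 7 vertices, 9 min non-faces:

  • {1,2}:  v_{1} + v_{2} = 0 ; sig = (2;())
  • {1,5}:  v_{1} + v_{5} = v_{3} + v_{4} ; sig = (2;(1,1))
  • {1,6}:  v_{1} + v_{6} = v_{3} + v_{7} ; sig = (2;(1,1))
  • {5,6}:  v_{5} + v_{6} = 3·v_{2} + v_{3} ; sig = (2;(1,3))
  • {4,6}:  v_{4} + v_{6} = 2·v_{2} ; sig = (2;(2))
  • {5,7}:  v_{5} + v_{7} = 2·v_{2} ; sig = (2;(2))
  • {2,3,4}:  v_{2} + v_{3} + v_{4} = v_{5} ; sig = (3;(1))
  • {2,3,7}:  v_{2} + v_{3} + v_{7} = v_{6} ; sig = (3;(1))
  • {3,4,7}:  v_{3} + v_{4} + v_{7} = v_{2} ; sig = (3;(1))

so the primitive-relation signature multiset is
[(2;()), (2;(1,1)), (2;(1,1)), (2;(1,3)), (2;(2)), (2;(2)), (3;(1)), (3;(1)), (3;(1))]


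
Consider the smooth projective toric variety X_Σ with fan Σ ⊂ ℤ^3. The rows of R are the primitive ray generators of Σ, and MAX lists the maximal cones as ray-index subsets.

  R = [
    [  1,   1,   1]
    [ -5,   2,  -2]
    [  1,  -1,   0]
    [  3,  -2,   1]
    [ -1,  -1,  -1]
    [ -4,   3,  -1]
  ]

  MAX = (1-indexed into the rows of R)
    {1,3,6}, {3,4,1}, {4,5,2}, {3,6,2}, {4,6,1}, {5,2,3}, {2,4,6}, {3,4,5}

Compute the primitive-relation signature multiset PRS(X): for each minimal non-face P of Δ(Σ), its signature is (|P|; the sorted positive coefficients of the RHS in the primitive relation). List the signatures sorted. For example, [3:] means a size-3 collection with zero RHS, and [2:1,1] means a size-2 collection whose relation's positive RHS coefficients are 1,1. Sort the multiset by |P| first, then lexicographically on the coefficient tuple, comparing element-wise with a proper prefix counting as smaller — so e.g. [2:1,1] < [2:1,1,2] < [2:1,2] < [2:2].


Minimal non-faces — 5 found among 6 rays, 8 max cones:

  P = {1,5}:  v_{1} + v_{5} = 0 ; sig = [2:]
  P = {1,2}:  v_{1} + v_{2} = v_{6} ; sig = [2:1]
  P = {5,6}:  v_{5} + v_{6} = v_{2} ; sig = [2:1]
  P = {3,4,6}:  v_{3} + v_{4} + v_{6} = 0 ; sig = [3:]
  P = {2,3,4}:  v_{2} + v_{3} + v_{4} = v_{5} ; sig = [3:1]

Hence PRS(X_Σ) =
    |P|=2: 3 collections, coeffs (), (1), (1)
    |P|=3: 2 collections, coeffs (), (1)


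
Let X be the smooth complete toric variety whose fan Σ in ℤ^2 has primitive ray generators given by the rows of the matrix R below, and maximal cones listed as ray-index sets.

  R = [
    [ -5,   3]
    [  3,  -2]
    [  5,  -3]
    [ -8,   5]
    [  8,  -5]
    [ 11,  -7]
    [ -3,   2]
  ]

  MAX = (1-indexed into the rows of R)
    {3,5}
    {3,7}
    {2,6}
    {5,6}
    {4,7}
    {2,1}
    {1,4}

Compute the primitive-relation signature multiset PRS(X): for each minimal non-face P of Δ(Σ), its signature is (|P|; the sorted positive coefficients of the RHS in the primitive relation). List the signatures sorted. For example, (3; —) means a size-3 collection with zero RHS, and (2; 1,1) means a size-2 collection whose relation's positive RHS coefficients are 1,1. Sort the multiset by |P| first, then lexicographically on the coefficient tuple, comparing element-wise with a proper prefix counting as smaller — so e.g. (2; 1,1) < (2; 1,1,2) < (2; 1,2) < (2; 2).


|primitive collections| = 14. Relations:

  P={1,3}:  v_{1} + v_{3} = 0  ⟹  sig = (2; —)
  P={2,7}:  v_{2} + v_{7} = 0  ⟹  sig = (2; —)
  P={4,5}:  v_{4} + v_{5} = 0  ⟹  sig = (2; —)
  P={1,5}:  v_{1} + v_{5} = v_{2}  ⟹  sig = (2; 1)
  P={1,7}:  v_{1} + v_{7} = v_{4}  ⟹  sig = (2; 1)
  P={2,3}:  v_{2} + v_{3} = v_{5}  ⟹  sig = (2; 1)
  P={2,4}:  v_{2} + v_{4} = v_{1}  ⟹  sig = (2; 1)
  P={2,5}:  v_{2} + v_{5} = v_{6}  ⟹  sig = (2; 1)
  P={3,4}:  v_{3} + v_{4} = v_{7}  ⟹  sig = (2; 1)
  P={4,6}:  v_{4} + v_{6} = v_{2}  ⟹  sig = (2; 1)
  P={5,7}:  v_{5} + v_{7} = v_{3}  ⟹  sig = (2; 1)
  P={6,7}:  v_{6} + v_{7} = v_{5}  ⟹  sig = (2; 1)
  P={1,6}:  v_{1} + v_{6} = 2·v_{2}  ⟹  sig = (2; 2)
  P={3,6}:  v_{3} + v_{6} = 2·v_{5}  ⟹  sig = (2; 2)

Hence PRS(X_Σ) =
{ (2; —) ×3,  (2; 1) ×9,  (2; 2) ×2 }


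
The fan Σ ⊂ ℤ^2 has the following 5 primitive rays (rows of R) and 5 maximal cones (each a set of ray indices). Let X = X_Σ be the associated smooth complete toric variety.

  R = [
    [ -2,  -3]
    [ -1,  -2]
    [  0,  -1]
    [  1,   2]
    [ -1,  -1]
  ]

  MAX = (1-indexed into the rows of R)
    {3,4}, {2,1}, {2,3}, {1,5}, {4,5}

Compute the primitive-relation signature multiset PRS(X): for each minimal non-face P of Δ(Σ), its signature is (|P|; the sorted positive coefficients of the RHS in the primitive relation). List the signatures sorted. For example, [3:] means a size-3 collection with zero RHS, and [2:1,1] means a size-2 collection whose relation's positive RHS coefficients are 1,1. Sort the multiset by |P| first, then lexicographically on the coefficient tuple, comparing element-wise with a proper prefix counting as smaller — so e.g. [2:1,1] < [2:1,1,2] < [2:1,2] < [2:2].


5 collections generate NE(X_Σ); each relation:

  P = {2,4}:  v_{2} + v_{4} = 0  →  sig = [2:]
  P = {1,4}:  v_{1} + v_{4} = v_{5}  →  sig = [2:1]
  P = {2,5}:  v_{2} + v_{5} = v_{1}  →  sig = [2:1]
  P = {3,5}:  v_{3} + v_{5} = v_{2}  →  sig = [2:1]
  P = {1,3}:  v_{1} + v_{3} = 2·v_{2}  →  sig = [2:2]

Signatures (|P|; sorted positive RHS coefficients), sorted:
[[2:], [2:1], [2:1], [2:1], [2:2]]


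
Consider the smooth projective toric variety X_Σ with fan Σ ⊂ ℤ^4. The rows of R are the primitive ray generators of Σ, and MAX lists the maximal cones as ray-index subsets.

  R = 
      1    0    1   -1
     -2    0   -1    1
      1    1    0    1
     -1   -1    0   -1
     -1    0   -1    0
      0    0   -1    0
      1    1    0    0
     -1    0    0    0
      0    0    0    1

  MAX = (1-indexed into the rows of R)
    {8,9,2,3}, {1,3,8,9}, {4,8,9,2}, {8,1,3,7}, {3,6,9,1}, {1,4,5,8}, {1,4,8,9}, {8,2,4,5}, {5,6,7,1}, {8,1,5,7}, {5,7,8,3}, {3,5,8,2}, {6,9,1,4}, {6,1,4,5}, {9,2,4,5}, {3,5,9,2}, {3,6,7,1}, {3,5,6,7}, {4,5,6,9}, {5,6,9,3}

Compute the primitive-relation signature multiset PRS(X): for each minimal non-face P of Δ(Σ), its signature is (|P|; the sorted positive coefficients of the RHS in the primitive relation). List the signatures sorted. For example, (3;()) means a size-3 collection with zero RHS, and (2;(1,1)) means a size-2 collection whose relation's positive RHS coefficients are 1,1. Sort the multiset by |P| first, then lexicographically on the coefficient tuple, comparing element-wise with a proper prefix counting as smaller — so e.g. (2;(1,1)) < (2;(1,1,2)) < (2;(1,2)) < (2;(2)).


Minimal non-faces — 10 found among 9 rays, 20 max cones:

  {3,4}:  v_{3} + v_{4} = 0  ⇒ sig = (2;())
  {1,2}:  v_{1} + v_{2} = v_{8}  ⇒ sig = (2;(1))
  {6,8}:  v_{6} + v_{8} = v_{5}  ⇒ sig = (2;(1))
  {7,9}:  v_{7} + v_{9} = v_{3}  ⇒ sig = (2;(1))
  {4,7}:  v_{4} + v_{7} = v_{1} + v_{5}  ⇒ sig = (2;(1,1))
  {2,7}:  v_{2} + v_{7} = v_{3} + v_{5} + v_{8}  ⇒ sig = (2;(1,1,1))
  {2,6}:  v_{2} + v_{6} = 2·v_{5} + v_{9}  ⇒ sig = (2;(1,2))
  {1,5,9}:  v_{1} + v_{5} + v_{9} = 0  ⇒ sig = (3;())
  {1,3,5}:  v_{1} + v_{3} + v_{5} = v_{7}  ⇒ sig = (3;(1))
  {5,8,9}:  v_{5} + v_{8} + v_{9} = v_{2}  ⇒ sig = (3;(1))

so the primitive-relation signature multiset is
    (2;())
    (2;(1))
    (2;(1))
    (2;(1))
    (2;(1,1))
    (2;(1,1,1))
    (2;(1,2))
    (3;())
    (3;(1))
    (3;(1))


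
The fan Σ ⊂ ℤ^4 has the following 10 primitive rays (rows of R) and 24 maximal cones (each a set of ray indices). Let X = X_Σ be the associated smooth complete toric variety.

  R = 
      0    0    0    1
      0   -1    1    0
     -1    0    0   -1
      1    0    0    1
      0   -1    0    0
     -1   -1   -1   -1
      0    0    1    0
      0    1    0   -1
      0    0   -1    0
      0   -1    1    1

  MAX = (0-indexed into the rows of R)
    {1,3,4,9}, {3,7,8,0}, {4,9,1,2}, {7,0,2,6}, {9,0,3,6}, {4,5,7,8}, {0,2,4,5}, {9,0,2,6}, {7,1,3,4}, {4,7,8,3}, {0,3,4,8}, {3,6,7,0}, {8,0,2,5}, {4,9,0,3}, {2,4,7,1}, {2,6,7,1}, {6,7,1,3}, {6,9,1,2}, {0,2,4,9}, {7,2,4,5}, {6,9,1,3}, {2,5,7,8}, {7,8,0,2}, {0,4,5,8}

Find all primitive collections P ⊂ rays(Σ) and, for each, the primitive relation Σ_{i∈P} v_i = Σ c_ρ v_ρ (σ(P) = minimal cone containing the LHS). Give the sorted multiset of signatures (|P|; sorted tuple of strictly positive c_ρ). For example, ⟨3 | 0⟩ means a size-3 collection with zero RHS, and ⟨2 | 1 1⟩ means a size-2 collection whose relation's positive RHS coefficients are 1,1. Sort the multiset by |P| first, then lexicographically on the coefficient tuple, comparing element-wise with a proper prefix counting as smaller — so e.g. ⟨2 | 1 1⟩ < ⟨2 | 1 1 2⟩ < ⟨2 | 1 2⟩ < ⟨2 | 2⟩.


14 minimal non-faces of Δ(Σ) (on 10 rays):

  {2,3}:  v_{2} + v_{3} = 0  ⟹  sig = ⟨2 | 0⟩
  {6,8}:  v_{6} + v_{8} = 0  ⟹  sig = ⟨2 | 0⟩
  {0,1}:  v_{0} + v_{1} = v_{9}  ⟹  sig = ⟨2 | 1⟩
  {1,8}:  v_{1} + v_{8} = v_{4}  ⟹  sig = ⟨2 | 1⟩
  {4,6}:  v_{4} + v_{6} = v_{1}  ⟹  sig = ⟨2 | 1⟩
  {7,9}:  v_{7} + v_{9} = v_{6}  ⟹  sig = ⟨2 | 1⟩
  {3,5}:  v_{3} + v_{5} = v_{4} + v_{8}  ⟹  sig = ⟨2 | 1 1⟩
  {5,6}:  v_{5} + v_{6} = v_{2} + v_{4}  ⟹  sig = ⟨2 | 1 1⟩
  {8,9}:  v_{8} + v_{9} = v_{0} + v_{4}  ⟹  sig = ⟨2 | 1 1⟩
  {5,9}:  v_{5} + v_{9} = v_{0} + v_{2} + 2·v_{4}  ⟹  sig = ⟨2 | 1 1 2⟩
  {1,5}:  v_{1} + v_{5} = v_{2} + 2·v_{4}  ⟹  sig = ⟨2 | 1 2⟩
  {0,4,7}:  v_{0} + v_{4} + v_{7} = 0  ⟹  sig = ⟨3 | 0⟩
  {2,4,8}:  v_{2} + v_{4} + v_{8} = v_{5}  ⟹  sig = ⟨3 | 1⟩
  {0,5,7}:  v_{0} + v_{5} + v_{7} = v_{2} + v_{8}  ⟹  sig = ⟨3 | 1 1⟩

Hence PRS(X_Σ) =
[⟨2 | 0⟩, ⟨2 | 0⟩, ⟨2 | 1⟩, ⟨2 | 1⟩, ⟨2 | 1⟩, ⟨2 | 1⟩, ⟨2 | 1 1⟩, ⟨2 | 1 1⟩, ⟨2 | 1 1⟩, ⟨2 | 1 1 2⟩, ⟨2 | 1 2⟩, ⟨3 | 0⟩, ⟨3 | 1⟩, ⟨3 | 1 1⟩]


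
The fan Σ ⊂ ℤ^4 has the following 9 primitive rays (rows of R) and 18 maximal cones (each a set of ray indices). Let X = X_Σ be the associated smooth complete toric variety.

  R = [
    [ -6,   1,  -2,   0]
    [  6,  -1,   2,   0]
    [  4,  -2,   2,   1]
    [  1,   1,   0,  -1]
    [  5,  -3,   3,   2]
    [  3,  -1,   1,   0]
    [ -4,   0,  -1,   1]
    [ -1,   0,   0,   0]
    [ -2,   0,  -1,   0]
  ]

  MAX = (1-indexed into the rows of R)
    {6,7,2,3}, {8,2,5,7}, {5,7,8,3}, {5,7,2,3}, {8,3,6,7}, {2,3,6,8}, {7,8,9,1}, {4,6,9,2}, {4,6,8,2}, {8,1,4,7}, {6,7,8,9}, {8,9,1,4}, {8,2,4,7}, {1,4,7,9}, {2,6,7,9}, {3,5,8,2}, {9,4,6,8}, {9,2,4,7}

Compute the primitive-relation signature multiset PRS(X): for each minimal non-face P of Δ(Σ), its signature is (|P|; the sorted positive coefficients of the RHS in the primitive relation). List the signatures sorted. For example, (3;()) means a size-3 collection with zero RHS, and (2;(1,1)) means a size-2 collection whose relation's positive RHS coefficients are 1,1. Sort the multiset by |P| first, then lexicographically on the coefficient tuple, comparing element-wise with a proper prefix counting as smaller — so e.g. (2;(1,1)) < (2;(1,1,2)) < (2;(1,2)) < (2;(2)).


The 14 primitive collections of Σ (r=9, n=4):

  P = {1,2}:  v_{1} + v_{2} = 0  →  sig = (2;())
  P = {1,6}:  v_{1} + v_{6} = v_{8} + v_{9}  →  sig = (2;(1,1))
  P = {3,4}:  v_{3} + v_{4} = v_{2} + v_{8}  →  sig = (2;(1,1))
  P = {1,3}:  v_{1} + v_{3} = v_{6} + v_{7} + v_{8}  →  sig = (2;(1,1,1))
  P = {1,5}:  v_{1} + v_{5} = v_{3} + v_{7} + v_{8}  →  sig = (2;(1,1,1))
  P = {5,9}:  v_{5} + v_{9} = v_{3} + v_{6} + v_{7}  →  sig = (2;(1,1,1))
  P = {3,9}:  v_{3} + v_{9} = 2·v_{6} + v_{7}  →  sig = (2;(1,2))
  P = {4,5}:  v_{4} + v_{5} = 2·v_{2} + v_{7} + 2·v_{8}  →  sig = (2;(1,2,2))
  P = {5,6}:  v_{5} + v_{6} = 2·v_{3}  →  sig = (2;(2))
  P = {4,6,7}:  v_{4} + v_{6} + v_{7} = 0  →  sig = (3;())
  P = {2,8,9}:  v_{2} + v_{8} + v_{9} = v_{6}  →  sig = (3;(1))
  P = {2,3,7,8}:  v_{2} + v_{3} + v_{7} + v_{8} = v_{5}  →  sig = (4;(1))
  P = {2,6,7,8}:  v_{2} + v_{6} + v_{7} + v_{8} = v_{3}  →  sig = (4;(1))
  P = {4,7,8,9}:  v_{4} + v_{7} + v_{8} + v_{9} = v_{1}  →  sig = (4;(1))

Hence PRS(X_Σ) =
{ (2;()),  (2;(1,1)) ×2,  (2;(1,1,1)) ×3,  (2;(1,2)),  (2;(1,2,2)),  (2;(2)),  (3;()),  (3;(1)),  (4;(1)) ×3 }


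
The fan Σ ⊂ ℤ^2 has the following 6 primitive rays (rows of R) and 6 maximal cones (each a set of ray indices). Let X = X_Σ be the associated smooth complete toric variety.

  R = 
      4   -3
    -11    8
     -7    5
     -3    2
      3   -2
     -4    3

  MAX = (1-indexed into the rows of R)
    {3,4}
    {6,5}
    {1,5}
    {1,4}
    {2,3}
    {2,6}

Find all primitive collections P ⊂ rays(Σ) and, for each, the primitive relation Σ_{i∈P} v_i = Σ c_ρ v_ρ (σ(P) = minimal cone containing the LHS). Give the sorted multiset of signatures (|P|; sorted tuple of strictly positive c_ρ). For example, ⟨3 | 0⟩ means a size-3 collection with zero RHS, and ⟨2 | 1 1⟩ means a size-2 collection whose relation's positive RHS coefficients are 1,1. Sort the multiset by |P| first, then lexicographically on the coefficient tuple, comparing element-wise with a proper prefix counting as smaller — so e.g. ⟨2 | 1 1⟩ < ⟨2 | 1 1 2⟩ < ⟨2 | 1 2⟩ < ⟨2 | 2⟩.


Σ has 9 primitive collections:

  P = {1,6}:  v_{1} + v_{6} = 0  →  sig = ⟨2 | 0⟩
  P = {4,5}:  v_{4} + v_{5} = 0  →  sig = ⟨2 | 0⟩
  P = {1,2}:  v_{1} + v_{2} = v_{3}  →  sig = ⟨2 | 1⟩
  P = {1,3}:  v_{1} + v_{3} = v_{4}  →  sig = ⟨2 | 1⟩
  P = {3,5}:  v_{3} + v_{5} = v_{6}  →  sig = ⟨2 | 1⟩
  P = {3,6}:  v_{3} + v_{6} = v_{2}  →  sig = ⟨2 | 1⟩
  P = {4,6}:  v_{4} + v_{6} = v_{3}  →  sig = ⟨2 | 1⟩
  P = {2,4}:  v_{2} + v_{4} = 2·v_{3}  →  sig = ⟨2 | 2⟩
  P = {2,5}:  v_{2} + v_{5} = 2·v_{6}  →  sig = ⟨2 | 2⟩

Hence PRS(X_Σ) =
[⟨2 | 0⟩, ⟨2 | 0⟩, ⟨2 | 1⟩, ⟨2 | 1⟩, ⟨2 | 1⟩, ⟨2 | 1⟩, ⟨2 | 1⟩, ⟨2 | 2⟩, ⟨2 | 2⟩]


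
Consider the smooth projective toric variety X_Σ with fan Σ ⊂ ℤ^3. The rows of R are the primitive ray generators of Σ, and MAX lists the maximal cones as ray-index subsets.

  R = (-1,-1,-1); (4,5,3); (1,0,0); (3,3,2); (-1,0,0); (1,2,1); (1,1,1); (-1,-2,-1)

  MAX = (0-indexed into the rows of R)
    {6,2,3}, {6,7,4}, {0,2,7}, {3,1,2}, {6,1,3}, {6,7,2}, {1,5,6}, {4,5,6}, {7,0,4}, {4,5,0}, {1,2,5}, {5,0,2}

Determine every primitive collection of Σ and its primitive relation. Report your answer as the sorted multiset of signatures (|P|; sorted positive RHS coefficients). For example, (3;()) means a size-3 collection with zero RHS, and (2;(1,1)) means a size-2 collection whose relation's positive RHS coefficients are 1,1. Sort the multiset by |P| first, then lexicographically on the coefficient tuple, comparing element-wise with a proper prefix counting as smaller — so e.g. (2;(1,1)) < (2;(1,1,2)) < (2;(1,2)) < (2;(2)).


The 12 primitive collections of Σ (r=8, n=3):

  P={0,6}:  v_{0} + v_{6} = 0  ⟹  sig = (2;())
  P={2,4}:  v_{2} + v_{4} = 0  ⟹  sig = (2;())
  P={5,7}:  v_{5} + v_{7} = 0  ⟹  sig = (2;())
  P={1,7}:  v_{1} + v_{7} = v_{3}  ⟹  sig = (2;(1))
  P={3,5}:  v_{3} + v_{5} = v_{1}  ⟹  sig = (2;(1))
  P={0,3}:  v_{0} + v_{3} = v_{2} + v_{5}  ⟹  sig = (2;(1,1))
  P={3,4}:  v_{3} + v_{4} = v_{5} + v_{6}  ⟹  sig = (2;(1,1))
  P={3,7}:  v_{3} + v_{7} = v_{2} + v_{6}  ⟹  sig = (2;(1,1))
  P={0,1}:  v_{0} + v_{1} = v_{2} + 2·v_{5}  ⟹  sig = (2;(1,2))
  P={1,4}:  v_{1} + v_{4} = 2·v_{5} + v_{6}  ⟹  sig = (2;(1,2))
  P={2,5,6}:  v_{2} + v_{5} + v_{6} = v_{3}  ⟹  sig = (3;(1))
  P={1,2,6}:  v_{1} + v_{2} + v_{6} = 2·v_{3}  ⟹  sig = (3;(2))

so the primitive-relation signature multiset is
{ (2;()) ×3,  (2;(1)) ×2,  (2;(1,1)) ×3,  (2;(1,2)) ×2,  (3;(1)),  (3;(2)) }


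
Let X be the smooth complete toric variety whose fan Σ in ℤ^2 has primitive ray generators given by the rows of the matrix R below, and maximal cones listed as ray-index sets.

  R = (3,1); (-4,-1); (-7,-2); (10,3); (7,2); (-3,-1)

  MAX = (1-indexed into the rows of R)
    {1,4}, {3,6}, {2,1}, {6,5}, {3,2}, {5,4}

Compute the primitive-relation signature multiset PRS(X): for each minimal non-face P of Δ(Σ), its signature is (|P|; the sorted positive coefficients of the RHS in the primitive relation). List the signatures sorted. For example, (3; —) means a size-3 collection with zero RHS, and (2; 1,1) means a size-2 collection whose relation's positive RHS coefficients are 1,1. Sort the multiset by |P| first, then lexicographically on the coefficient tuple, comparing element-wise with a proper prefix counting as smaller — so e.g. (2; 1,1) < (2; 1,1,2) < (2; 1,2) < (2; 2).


9 collections generate NE(X_Σ); each relation:

  {1,6}:  v_{1} + v_{6} = 0  so sig = (2; —)
  {3,5}:  v_{3} + v_{5} = 0  so sig = (2; —)
  {1,3}:  v_{1} + v_{3} = v_{2}  so sig = (2; 1)
  {1,5}:  v_{1} + v_{5} = v_{4}  so sig = (2; 1)
  {2,5}:  v_{2} + v_{5} = v_{1}  so sig = (2; 1)
  {2,6}:  v_{2} + v_{6} = v_{3}  so sig = (2; 1)
  {3,4}:  v_{3} + v_{4} = v_{1}  so sig = (2; 1)
  {4,6}:  v_{4} + v_{6} = v_{5}  so sig = (2; 1)
  {2,4}:  v_{2} + v_{4} = 2·v_{1}  so sig = (2; 2)

Signatures (|P|; sorted positive RHS coefficients), sorted:
    |P|=2: 9 collections, coeffs (), (), (1), (1), (1), (1), (1), (1), (2)


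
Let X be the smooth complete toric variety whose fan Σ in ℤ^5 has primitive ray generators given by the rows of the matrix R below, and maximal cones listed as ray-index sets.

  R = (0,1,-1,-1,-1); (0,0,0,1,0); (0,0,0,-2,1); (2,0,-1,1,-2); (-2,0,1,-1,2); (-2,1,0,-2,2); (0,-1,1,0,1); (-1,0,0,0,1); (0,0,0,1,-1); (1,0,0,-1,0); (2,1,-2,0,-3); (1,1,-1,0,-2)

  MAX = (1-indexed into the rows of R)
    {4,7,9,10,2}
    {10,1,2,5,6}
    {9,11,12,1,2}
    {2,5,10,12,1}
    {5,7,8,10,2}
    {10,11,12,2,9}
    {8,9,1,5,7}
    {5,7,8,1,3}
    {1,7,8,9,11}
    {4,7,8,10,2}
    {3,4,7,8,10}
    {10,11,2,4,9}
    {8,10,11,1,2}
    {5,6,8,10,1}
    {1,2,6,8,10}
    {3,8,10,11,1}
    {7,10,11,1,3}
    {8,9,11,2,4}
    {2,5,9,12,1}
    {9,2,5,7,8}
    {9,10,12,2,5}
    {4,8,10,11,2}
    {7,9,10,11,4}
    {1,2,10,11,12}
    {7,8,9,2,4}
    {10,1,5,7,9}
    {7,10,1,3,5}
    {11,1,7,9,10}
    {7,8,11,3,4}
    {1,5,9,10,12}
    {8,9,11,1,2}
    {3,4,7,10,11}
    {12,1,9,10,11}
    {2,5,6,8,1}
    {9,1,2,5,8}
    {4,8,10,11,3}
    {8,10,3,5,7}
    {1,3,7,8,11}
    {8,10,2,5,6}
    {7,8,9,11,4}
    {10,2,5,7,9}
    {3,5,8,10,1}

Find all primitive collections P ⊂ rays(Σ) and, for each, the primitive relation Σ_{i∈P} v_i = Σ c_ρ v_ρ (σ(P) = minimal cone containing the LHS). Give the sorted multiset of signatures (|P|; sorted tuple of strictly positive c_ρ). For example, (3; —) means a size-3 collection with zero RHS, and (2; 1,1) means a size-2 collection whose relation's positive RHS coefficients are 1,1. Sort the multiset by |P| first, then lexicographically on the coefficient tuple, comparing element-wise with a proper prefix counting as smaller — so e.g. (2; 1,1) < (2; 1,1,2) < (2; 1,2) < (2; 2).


Primitive collections (22):

  P = {4,5}:  v_{4} + v_{5} = 0 — sig = (2; —)
  P = {1,4}:  v_{1} + v_{4} = v_{11} — sig = (2; 1)
  P = {5,11}:  v_{5} + v_{11} = v_{1} — sig = (2; 1)
  P = {2,3}:  v_{2} + v_{3} = v_{8} + v_{10} — sig = (2; 1,1)
  P = {3,9}:  v_{3} + v_{9} = v_{1} + v_{7} — sig = (2; 1,1)
  P = {3,12}:  v_{3} + v_{12} = v_{1} + v_{10} — sig = (2; 1,1)
  P = {7,12}:  v_{7} + v_{12} = v_{9} + v_{10} — sig = (2; 1,1)
  P = {8,12}:  v_{8} + v_{12} = v_{1} + v_{2} — sig = (2; 1,1)
  P = {6,7}:  v_{6} + v_{7} = v_{5} + v_{8} + v_{10} — sig = (2; 1,1,1)
  P = {6,9}:  v_{6} + v_{9} = v_{1} + v_{2} + v_{5} — sig = (2; 1,1,1)
  P = {4,6}:  v_{4} + v_{6} = v_{1} + v_{2} + v_{8} + v_{10} — sig = (2; 1,1,1,1)
  P = {4,12}:  v_{4} + v_{12} = v_{2} + v_{9} + v_{10} + v_{11} — sig = (2; 1,1,1,1)
  P = {6,11}:  v_{6} + v_{11} = 2·v_{1} + v_{2} + v_{8} + v_{10} — sig = (2; 1,1,1,2)
  P = {3,6}:  v_{3} + v_{6} = v_{1} + v_{5} + 2·v_{8} + 2·v_{10} — sig = (2; 1,1,2,2)
  P = {6,12}:  v_{6} + v_{12} = 2·v_{1} + 2·v_{2} + v_{5} + v_{10} — sig = (2; 1,1,2,2)
  P = {1,2,7}:  v_{1} + v_{2} + v_{7} = 0 — sig = (3; —)
  P = {8,9,10}:  v_{8} + v_{9} + v_{10} = 0 — sig = (3; —)
  P = {2,7,11}:  v_{2} + v_{7} + v_{11} = v_{4} — sig = (3; 1)
  P = {1,2,9,10}:  v_{1} + v_{2} + v_{9} + v_{10} = v_{12} — sig = (4; 1)
  P = {1,7,8,10}:  v_{1} + v_{7} + v_{8} + v_{10} = v_{3} — sig = (4; 1)
  P = {7,8,10,11}:  v_{7} + v_{8} + v_{10} + v_{11} = v_{3} + v_{4} — sig = (4; 1,1)
  P = {1,2,5,8,10}:  v_{1} + v_{2} + v_{5} + v_{8} + v_{10} = v_{6} — sig = (5; 1)

Signatures (|P|; sorted positive RHS coefficients), sorted:
[(2; —), (2; 1), (2; 1), (2; 1,1), (2; 1,1), (2; 1,1), (2; 1,1), (2; 1,1), (2; 1,1,1), (2; 1,1,1), (2; 1,1,1,1), (2; 1,1,1,1), (2; 1,1,1,2), (2; 1,1,2,2), (2; 1,1,2,2), (3; —), (3; —), (3; 1), (4; 1), (4; 1), (4; 1,1), (5; 1)]
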